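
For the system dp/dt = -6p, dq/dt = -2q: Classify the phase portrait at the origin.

A = [[-6,0],[0,-2]]; det(A-λI) = λ^2 + 8λ + 12.
λ = -2, -6: both negative.

stable node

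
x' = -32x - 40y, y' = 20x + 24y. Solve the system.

Coefficient matrix A = [[-32, -40], [20, 24]].
Characteristic polynomial det(A - λI) = λ^2 + 8λ + 32 = 0.
Eigenvalues λ = -4 ± 4i (complex conjugate pair).
For λ=-4+4i: an eigenvector is (1,-1) - i(3,-2) = (1 - 3i, -1 + 2i).
A real fundamental pair from Re and Im of e^((-4+4i)t)v: X_1 = e^(-4t)(cos(4t)·(1,-1) + sin(4t)·(3,-2)), X_2 = e^(-4t)(sin(4t)·(1,-1) - cos(4t)·(3,-2)).
General solution: c_1X_1 + c_2X_2.

x(t) = 3c_1e^(-4t)sin(4t) + c_1e^(-4t)cos(4t) + c_2e^(-4t)sin(4t) - 3c_2e^(-4t)cos(4t), y(t) = -2c_1e^(-4t)sin(4t) - c_1e^(-4t)cos(4t) - c_2e^(-4t)sin(4t) + 2c_2e^(-4t)cos(4t)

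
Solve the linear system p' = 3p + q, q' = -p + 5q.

Coefficient matrix A = [[3, 1], [-1, 5]].
Characteristic polynomial det(A - λI) = λ^2 - 8λ + 16 = 0.
Single eigenvalue λ = 4 with algebraic multiplicity 2.
Eigenvector v = (1,1); generalized eigenvector w with (A-λI)w=v is (-1,0).
General solution: e^(4t)[c_1·v + c_2·(t·v + w)].

p(t) = c_1e^(4t) + c_2te^(4t) - c_2e^(4t), q(t) = c_1e^(4t) + c_2te^(4t)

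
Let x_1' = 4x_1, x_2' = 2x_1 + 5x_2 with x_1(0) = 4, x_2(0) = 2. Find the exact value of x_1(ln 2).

64

A = [[4,0],[2,5]]; eigenvalues λ = 4, 5.
Eigenvectors: (-1,2) for λ=4, (0,-1) for λ=5.
From the initial condition, c_1 = -4, c_2 = -10.
x_1(ln 2) = (-4)(2^4)(-1) + (-10)(2^5)(0) = 64.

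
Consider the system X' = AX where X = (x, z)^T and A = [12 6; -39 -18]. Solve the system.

x(t) = c_1e^(-3t)sin(3t) + c_1e^(-3t)cos(3t) + c_2e^(-3t)sin(3t) - c_2e^(-3t)cos(3t), z(t) = -3c_1e^(-3t)sin(3t) - 2c_1e^(-3t)cos(3t) - 2c_2e^(-3t)sin(3t) + 3c_2e^(-3t)cos(3t)

Coefficient matrix A = [[12, 6], [-39, -18]].
Characteristic polynomial det(A - λI) = λ^2 + 6λ + 18 = 0.
Eigenvalues λ = -3 ± 3i (complex conjugate pair).
For λ=-3+3i: an eigenvector is (1,-2) - i(1,-3) = (1 - i, -2 + 3i).
A real fundamental pair from Re and Im of e^((-3+3i)t)v: X_1 = e^(-3t)(cos(3t)·(1,-2) + sin(3t)·(1,-3)), X_2 = e^(-3t)(sin(3t)·(1,-2) - cos(3t)·(1,-3)).
General solution: c_1X_1 + c_2X_2.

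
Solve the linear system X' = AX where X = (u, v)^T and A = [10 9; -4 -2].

u(t) = 3c_1e^(4t) + 3c_2te^(4t) + 2c_2e^(4t), v(t) = -2c_1e^(4t) - 2c_2te^(4t) - c_2e^(4t)

Coefficient matrix A = [[10, 9], [-4, -2]].
Characteristic polynomial det(A - λI) = λ^2 - 8λ + 16 = 0.
Single eigenvalue λ = 4 with algebraic multiplicity 2.
Eigenvector v = (3,-2); generalized eigenvector w with (A-λI)w=v is (2,-1).
General solution: e^(4t)[c_1·v + c_2·(t·v + w)].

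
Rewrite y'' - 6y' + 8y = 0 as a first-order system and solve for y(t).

y(t) = K_1e^(2t) + K_2e^(4t)

Let x_1 = y, x_2 = y'. Then x_1' = x_2 and x_2' = -8x_1 + 6x_2.
A = [[0,1],[-8,6]]; det(A-λI) = λ^2 - 6λ + 8.
Eigenvalues λ = 2, 4 with eigenvectors (1,2), (1,4).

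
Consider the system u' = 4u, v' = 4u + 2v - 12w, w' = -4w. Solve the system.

Coefficient matrix A = [[4, 0, 0], [4, 2, -12], [0, 0, -4]].
det(A - λI) = 0 gives eigenvalues λ = 4, 2, -4.
For λ=4: eigenvector (1,2,0).
For λ=2: eigenvector (0,1,0).
For λ=-4: eigenvector (0,2,1).
General solution: c_1e^(4t)(1,2,0) + c_2e^(2t)(0,1,0) + c_3e^(-4t)(0,2,1).

u(t) = c_1e^(4t), v(t) = 2c_1e^(4t) + c_2e^(2t) + 2c_3e^(-4t), w(t) = c_3e^(-4t)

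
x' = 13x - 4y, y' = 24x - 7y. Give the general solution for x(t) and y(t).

x(t) = c_1e^(t) - c_2e^(5t), y(t) = 3c_1e^(t) - 2c_2e^(5t)

Coefficient matrix A = [[13, -4], [24, -7]].
Characteristic polynomial det(A - λI) = λ^2 - 6λ + 5 = 0.
Eigenvalues λ = 1, 5.
For λ=1: (A-λI) row 1 is [12, -4], so an eigenvector is (1, 3).
For λ=5: (A-λI) row 1 is [8, -4], so an eigenvector is (-1, -2).
General solution: c_1e^(t)(1,3) + c_2e^(5t)(-1,-2).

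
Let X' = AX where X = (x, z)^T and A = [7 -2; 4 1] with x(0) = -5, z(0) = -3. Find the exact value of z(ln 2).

-192

A = [[7,-2],[4,1]]; eigenvalues λ = 3, 5.
Eigenvectors: (-1,-2) for λ=3, (1,1) for λ=5.
From the initial condition, c_1 = -2, c_2 = -7.
z(ln 2) = (-2)(2^3)(-2) + (-7)(2^5)(1) = -192.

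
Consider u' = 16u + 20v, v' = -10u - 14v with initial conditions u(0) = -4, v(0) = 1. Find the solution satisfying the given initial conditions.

u(t) = -6e^(6t) + 2e^(-4t), v(t) = 3e^(6t) - 2e^(-4t)

Coefficient matrix A = [[16, 20], [-10, -14]].
Characteristic polynomial det(A - λI) = λ^2 - 2λ - 24 = 0.
Eigenvalues λ = -4, 6.
For λ=-4: (A-λI) row 1 is [20, 20], so an eigenvector is (-1, 1).
For λ=6: (A-λI) row 1 is [10, 20], so an eigenvector is (-2, 1).
General solution: K_1e^(-4t)(-1,1) + K_2e^(6t)(-2,1).
Applying u(0)=-4, v(0)=1 gives K_1=-2, K_2=3.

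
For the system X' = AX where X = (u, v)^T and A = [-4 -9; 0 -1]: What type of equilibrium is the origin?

stable node

A = [[-4,-9],[0,-1]]; det(A-λI) = λ^2 + 5λ + 4.
λ = -1, -4: both negative.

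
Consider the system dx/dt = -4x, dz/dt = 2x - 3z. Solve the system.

x(t) = c_2e^(-4t), z(t) = c_1e^(-3t) - 2c_2e^(-4t)

Coefficient matrix A = [[-4, 0], [2, -3]].
Characteristic polynomial det(A - λI) = λ^2 + 7λ + 12 = 0.
Eigenvalues λ = -3, -4.
For λ=-3: (A-λI) row 1 is [-1, 0], so an eigenvector is (0, 1).
For λ=-4: (A-λI) row 2 is [2, 1], so an eigenvector is (1, -2).
General solution: c_1e^(-3t)(0,1) + c_2e^(-4t)(1,-2).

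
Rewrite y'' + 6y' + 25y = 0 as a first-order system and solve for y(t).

Let x_1 = y, x_2 = y'. Then x_1' = x_2 and x_2' = -25x_1 - 6x_2.
A = [[0,1],[-25,-6]]; det(A-λI) = λ^2 + 6λ + 25.
Eigenvalues λ = -3 ± 4i.

y(t) = K_1e^(-3t)cos(4t) + K_2e^(-3t)sin(4t)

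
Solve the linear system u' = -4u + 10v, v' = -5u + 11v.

u(t) = C_1e^(6t) - 2C_2e^(t), v(t) = C_1e^(6t) - C_2e^(t)

Coefficient matrix A = [[-4, 10], [-5, 11]].
Characteristic polynomial det(A - λI) = λ^2 - 7λ + 6 = 0.
Eigenvalues λ = 6, 1.
For λ=6: (A-λI) row 1 is [-10, 10], so an eigenvector is (1, 1).
For λ=1: (A-λI) row 1 is [-5, 10], so an eigenvector is (-2, -1).
General solution: C_1e^(6t)(1,1) + C_2e^(t)(-2,-1).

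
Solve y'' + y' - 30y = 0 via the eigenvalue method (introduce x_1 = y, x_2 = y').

Let x_1 = y, x_2 = y'. Then x_1' = x_2 and x_2' = 30x_1 - x_2.
A = [[0,1],[30,-1]]; det(A-λI) = λ^2 + λ - 30.
Eigenvalues λ = -6, 5 with eigenvectors (1,-6), (1,5).

y(t) = C_1e^(-6t) + C_2e^(5t)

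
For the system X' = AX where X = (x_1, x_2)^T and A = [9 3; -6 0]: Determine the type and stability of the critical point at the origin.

unstable node

A = [[9,3],[-6,0]]; det(A-λI) = λ^2 - 9λ + 18.
λ = 3, 6: both positive.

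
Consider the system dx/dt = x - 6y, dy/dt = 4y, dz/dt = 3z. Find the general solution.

Coefficient matrix A = [[1, -6, 0], [0, 4, 0], [0, 0, 3]].
det(A - λI) = 0 gives eigenvalues λ = 1, 3, 4.
For λ=1: eigenvector (1,0,0).
For λ=3: eigenvector (0,0,1).
For λ=4: eigenvector (-2,1,0).
General solution: c_1e^(t)(1,0,0) + c_2e^(3t)(0,0,1) + c_3e^(4t)(-2,1,0).

x(t) = c_1e^(t) - 2c_3e^(4t), y(t) = c_3e^(4t), z(t) = c_2e^(3t)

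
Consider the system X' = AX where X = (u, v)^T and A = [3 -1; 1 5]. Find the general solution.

Coefficient matrix A = [[3, -1], [1, 5]].
Characteristic polynomial det(A - λI) = λ^2 - 8λ + 16 = 0.
Single eigenvalue λ = 4 with algebraic multiplicity 2.
Eigenvector v = (-1,1); generalized eigenvector w with (A-λI)w=v is (0,1).
General solution: e^(4t)[K_1·v + K_2·(t·v + w)].

u(t) = -K_1e^(4t) - K_2te^(4t), v(t) = K_1e^(4t) + K_2te^(4t) + K_2e^(4t)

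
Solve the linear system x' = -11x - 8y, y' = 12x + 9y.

x(t) = 2c_1e^(t) + c_2e^(-3t), y(t) = -3c_1e^(t) - c_2e^(-3t)

Coefficient matrix A = [[-11, -8], [12, 9]].
Characteristic polynomial det(A - λI) = λ^2 + 2λ - 3 = 0.
Eigenvalues λ = 1, -3.
For λ=1: (A-λI) row 1 is [-12, -8], so an eigenvector is (2, -3).
For λ=-3: (A-λI) row 1 is [-8, -8], so an eigenvector is (1, -1).
General solution: c_1e^(t)(2,-3) + c_2e^(-3t)(1,-1).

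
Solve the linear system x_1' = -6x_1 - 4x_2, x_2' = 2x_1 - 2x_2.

x_1(t) = C_1e^(-4t)sin(2t) - C_1e^(-4t)cos(2t) - C_2e^(-4t)sin(2t) - C_2e^(-4t)cos(2t), x_2(t) = -C_1e^(-4t)sin(2t) + C_2e^(-4t)cos(2t)

Coefficient matrix A = [[-6, -4], [2, -2]].
Characteristic polynomial det(A - λI) = λ^2 + 8λ + 20 = 0.
Eigenvalues λ = -4 ± 2i (complex conjugate pair).
For λ=-4+2i: an eigenvector is (-1,0) - i(1,-1) = (-1 - i, 0 + i).
A real fundamental pair from Re and Im of e^((-4+2i)t)v: X_1 = e^(-4t)(cos(2t)·(-1,0) + sin(2t)·(1,-1)), X_2 = e^(-4t)(sin(2t)·(-1,0) - cos(2t)·(1,-1)).
General solution: C_1X_1 + C_2X_2.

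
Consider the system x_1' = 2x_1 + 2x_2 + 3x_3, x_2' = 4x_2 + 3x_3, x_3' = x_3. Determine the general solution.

Coefficient matrix A = [[2, 2, 3], [0, 4, 3], [0, 0, 1]].
det(A - λI) = 0 gives eigenvalues λ = 2, 1, 4.
For λ=2: eigenvector (1,0,0).
For λ=1: eigenvector (-1,-1,1).
For λ=4: eigenvector (1,1,0).
General solution: C_1e^(2t)(1,0,0) + C_2e^(t)(-1,-1,1) + C_3e^(4t)(1,1,0).

x_1(t) = C_1e^(2t) - C_2e^(t) + C_3e^(4t), x_2(t) = -C_2e^(t) + C_3e^(4t), x_3(t) = C_2e^(t)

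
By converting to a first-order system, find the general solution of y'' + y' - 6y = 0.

y(t) = c_1e^(2t) + c_2e^(-3t)

Let x_1 = y, x_2 = y'. Then x_1' = x_2 and x_2' = 6x_1 - x_2.
A = [[0,1],[6,-1]]; det(A-λI) = λ^2 + λ - 6.
Eigenvalues λ = 2, -3 with eigenvectors (1,2), (1,-3).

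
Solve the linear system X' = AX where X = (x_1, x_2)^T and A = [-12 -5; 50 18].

x_1(t) = K_1e^(3t)cos(5t) + K_2e^(3t)sin(5t), x_2(t) = K_1e^(3t)sin(5t) - 3K_1e^(3t)cos(5t) - 3K_2e^(3t)sin(5t) - K_2e^(3t)cos(5t)

Coefficient matrix A = [[-12, -5], [50, 18]].
Characteristic polynomial det(A - λI) = λ^2 - 6λ + 34 = 0.
Eigenvalues λ = 3 ± 5i (complex conjugate pair).
For λ=3+5i: an eigenvector is (1,-3) - i(0,1) = (1, -3 - i).
A real fundamental pair from Re and Im of e^((3+5i)t)v: X_1 = e^(3t)(cos(5t)·(1,-3) + sin(5t)·(0,1)), X_2 = e^(3t)(sin(5t)·(1,-3) - cos(5t)·(0,1)).
General solution: K_1X_1 + K_2X_2.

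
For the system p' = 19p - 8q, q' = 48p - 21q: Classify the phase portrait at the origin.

saddle

A = [[19,-8],[48,-21]]; det(A-λI) = λ^2 + 2λ - 15.
λ = -5, 3: opposite signs.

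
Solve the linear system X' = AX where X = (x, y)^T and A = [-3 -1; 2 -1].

Coefficient matrix A = [[-3, -1], [2, -1]].
Characteristic polynomial det(A - λI) = λ^2 + 4λ + 5 = 0.
Eigenvalues λ = -2 ± i (complex conjugate pair).
For λ=-2+i: an eigenvector is (-1,1) - i(0,-1) = (-1, 1 + i).
A real fundamental pair from Re and Im of e^((-2+i)t)v: X_1 = e^(-2t)(cos(t)·(-1,1) + sin(t)·(0,-1)), X_2 = e^(-2t)(sin(t)·(-1,1) - cos(t)·(0,-1)).
General solution: C_1X_1 + C_2X_2.

x(t) = -C_1e^(-2t)cos(t) - C_2e^(-2t)sin(t), y(t) = -C_1e^(-2t)sin(t) + C_1e^(-2t)cos(t) + C_2e^(-2t)sin(t) + C_2e^(-2t)cos(t)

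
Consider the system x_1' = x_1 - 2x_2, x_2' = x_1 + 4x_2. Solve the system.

Coefficient matrix A = [[1, -2], [1, 4]].
Characteristic polynomial det(A - λI) = λ^2 - 5λ + 6 = 0.
Eigenvalues λ = 2, 3.
For λ=2: (A-λI) row 1 is [-1, -2], so an eigenvector is (-2, 1).
For λ=3: (A-λI) row 1 is [-2, -2], so an eigenvector is (-1, 1).
General solution: c_1e^(2t)(-2,1) + c_2e^(3t)(-1,1).

x_1(t) = -2c_1e^(2t) - c_2e^(3t), x_2(t) = c_1e^(2t) + c_2e^(3t)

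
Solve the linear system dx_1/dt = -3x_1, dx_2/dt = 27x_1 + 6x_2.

Coefficient matrix A = [[-3, 0], [27, 6]].
Characteristic polynomial det(A - λI) = λ^2 - 3λ - 18 = 0.
Eigenvalues λ = -3, 6.
For λ=-3: (A-λI) row 2 is [27, 9], so an eigenvector is (1, -3).
For λ=6: (A-λI) row 1 is [-9, 0], so an eigenvector is (0, -1).
General solution: K_1e^(-3t)(1,-3) + K_2e^(6t)(0,-1).

x_1(t) = K_1e^(-3t), x_2(t) = -3K_1e^(-3t) - K_2e^(6t)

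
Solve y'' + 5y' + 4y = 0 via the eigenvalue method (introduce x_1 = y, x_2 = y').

Let x_1 = y, x_2 = y'. Then x_1' = x_2 and x_2' = -4x_1 - 5x_2.
A = [[0,1],[-4,-5]]; det(A-λI) = λ^2 + 5λ + 4.
Eigenvalues λ = -4, -1 with eigenvectors (1,-4), (1,-1).

y(t) = C_1e^(-4t) + C_2e^(-t)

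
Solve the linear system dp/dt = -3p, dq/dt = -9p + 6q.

p(t) = K_2e^(-3t), q(t) = -K_1e^(6t) + K_2e^(-3t)

Coefficient matrix A = [[-3, 0], [-9, 6]].
Characteristic polynomial det(A - λI) = λ^2 - 3λ - 18 = 0.
Eigenvalues λ = 6, -3.
For λ=6: (A-λI) row 1 is [-9, 0], so an eigenvector is (0, -1).
For λ=-3: (A-λI) row 2 is [-9, 9], so an eigenvector is (1, 1).
General solution: K_1e^(6t)(0,-1) + K_2e^(-3t)(1,1).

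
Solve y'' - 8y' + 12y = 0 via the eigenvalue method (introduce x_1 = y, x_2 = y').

Let x_1 = y, x_2 = y'. Then x_1' = x_2 and x_2' = -12x_1 + 8x_2.
A = [[0,1],[-12,8]]; det(A-λI) = λ^2 - 8λ + 12.
Eigenvalues λ = 2, 6 with eigenvectors (1,2), (1,6).

y(t) = C_1e^(2t) + C_2e^(6t)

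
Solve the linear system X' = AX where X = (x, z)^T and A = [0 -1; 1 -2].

x(t) = -K_1e^(-t) - K_2te^(-t) + K_2e^(-t), z(t) = -K_1e^(-t) - K_2te^(-t) + 2K_2e^(-t)

Coefficient matrix A = [[0, -1], [1, -2]].
Characteristic polynomial det(A - λI) = λ^2 + 2λ + 1 = 0.
Single eigenvalue λ = -1 with algebraic multiplicity 2.
Eigenvector v = (-1,-1); generalized eigenvector w with (A-λI)w=v is (1,2).
General solution: e^(-t)[K_1·v + K_2·(t·v + w)].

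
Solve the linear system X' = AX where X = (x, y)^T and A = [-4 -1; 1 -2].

x(t) = C_1e^(-3t) + C_2te^(-3t) + C_2e^(-3t), y(t) = -C_1e^(-3t) - C_2te^(-3t) - 2C_2e^(-3t)

Coefficient matrix A = [[-4, -1], [1, -2]].
Characteristic polynomial det(A - λI) = λ^2 + 6λ + 9 = 0.
Single eigenvalue λ = -3 with algebraic multiplicity 2.
Eigenvector v = (1,-1); generalized eigenvector w with (A-λI)w=v is (1,-2).
General solution: e^(-3t)[C_1·v + C_2·(t·v + w)].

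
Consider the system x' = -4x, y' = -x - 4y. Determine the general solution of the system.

Coefficient matrix A = [[-4, 0], [-1, -4]].
Characteristic polynomial det(A - λI) = λ^2 + 8λ + 16 = 0.
Single eigenvalue λ = -4 with algebraic multiplicity 2.
Eigenvector v = (0,1); generalized eigenvector w with (A-λI)w=v is (-1,2).
General solution: e^(-4t)[C_1·v + C_2·(t·v + w)].

x(t) = -C_2e^(-4t), y(t) = C_1e^(-4t) + C_2te^(-4t) + 2C_2e^(-4t)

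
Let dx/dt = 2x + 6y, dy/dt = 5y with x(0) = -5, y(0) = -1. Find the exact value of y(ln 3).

-243

A = [[2,6],[0,5]]; eigenvalues λ = 5, 2.
Eigenvectors: (-2,-1) for λ=5, (1,0) for λ=2.
From the initial condition, c_1 = 1, c_2 = -3.
y(ln 3) = (1)(3^5)(-1) + (-3)(3^2)(0) = -243.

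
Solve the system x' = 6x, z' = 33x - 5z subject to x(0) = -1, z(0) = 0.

Coefficient matrix A = [[6, 0], [33, -5]].
Characteristic polynomial det(A - λI) = λ^2 - λ - 30 = 0.
Eigenvalues λ = 6, -5.
For λ=6: (A-λI) row 2 is [33, -11], so an eigenvector is (-1, -3).
For λ=-5: (A-λI) row 1 is [11, 0], so an eigenvector is (0, 1).
General solution: C_1e^(6t)(-1,-3) + C_2e^(-5t)(0,1).
Applying x(0)=-1, z(0)=0 gives C_1=1, C_2=3.

x(t) = -e^(6t), z(t) = -3e^(6t) + 3e^(-5t)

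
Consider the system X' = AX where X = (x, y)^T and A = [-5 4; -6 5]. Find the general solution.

Coefficient matrix A = [[-5, 4], [-6, 5]].
Characteristic polynomial det(A - λI) = λ^2 - 1 = 0.
Eigenvalues λ = 1, -1.
For λ=1: (A-λI) row 1 is [-6, 4], so an eigenvector is (2, 3).
For λ=-1: (A-λI) row 1 is [-4, 4], so an eigenvector is (-1, -1).
General solution: K_1e^(t)(2,3) + K_2e^(-t)(-1,-1).

x(t) = 2K_1e^(t) - K_2e^(-t), y(t) = 3K_1e^(t) - K_2e^(-t)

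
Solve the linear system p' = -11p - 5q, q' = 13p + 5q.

Coefficient matrix A = [[-11, -5], [13, 5]].
Characteristic polynomial det(A - λI) = λ^2 + 6λ + 10 = 0.
Eigenvalues λ = -3 ± i (complex conjugate pair).
For λ=-3+i: an eigenvector is (-2,3) - i(1,-2) = (-2 - i, 3 + 2i).
A real fundamental pair from Re and Im of e^((-3+i)t)v: X_1 = e^(-3t)(cos(t)·(-2,3) + sin(t)·(1,-2)), X_2 = e^(-3t)(sin(t)·(-2,3) - cos(t)·(1,-2)).
General solution: K_1X_1 + K_2X_2.

p(t) = K_1e^(-3t)sin(t) - 2K_1e^(-3t)cos(t) - 2K_2e^(-3t)sin(t) - K_2e^(-3t)cos(t), q(t) = -2K_1e^(-3t)sin(t) + 3K_1e^(-3t)cos(t) + 3K_2e^(-3t)sin(t) + 2K_2e^(-3t)cos(t)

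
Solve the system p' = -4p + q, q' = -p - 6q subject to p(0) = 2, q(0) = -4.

p(t) = -2te^(-5t) + 2e^(-5t), q(t) = 2te^(-5t) - 4e^(-5t)

Coefficient matrix A = [[-4, 1], [-1, -6]].
Characteristic polynomial det(A - λI) = λ^2 + 10λ + 25 = 0.
Single eigenvalue λ = -5 with algebraic multiplicity 2.
Eigenvector v = (1,-1); generalized eigenvector w with (A-λI)w=v is (2,-1).
General solution: e^(-5t)[K_1·v + K_2·(t·v + w)].
Applying p(0)=2, q(0)=-4 gives K_1=6, K_2=-2.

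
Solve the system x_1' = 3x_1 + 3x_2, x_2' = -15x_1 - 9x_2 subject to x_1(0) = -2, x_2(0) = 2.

Coefficient matrix A = [[3, 3], [-15, -9]].
Characteristic polynomial det(A - λI) = λ^2 + 6λ + 18 = 0.
Eigenvalues λ = -3 ± 3i (complex conjugate pair).
For λ=-3+3i: an eigenvector is (1,-2) - i(0,-1) = (1, -2 + i).
A real fundamental pair from Re and Im of e^((-3+3i)t)v: X_1 = e^(-3t)(cos(3t)·(1,-2) + sin(3t)·(0,-1)), X_2 = e^(-3t)(sin(3t)·(1,-2) - cos(3t)·(0,-1)).
General solution: C_1X_1 + C_2X_2.
Applying x_1(0)=-2, x_2(0)=2 gives C_1=-2, C_2=-2.

x_1(t) = -2e^(-3t)sin(3t) - 2e^(-3t)cos(3t), x_2(t) = 6e^(-3t)sin(3t) + 2e^(-3t)cos(3t)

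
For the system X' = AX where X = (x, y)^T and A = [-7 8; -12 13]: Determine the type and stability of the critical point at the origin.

unstable node

A = [[-7,8],[-12,13]]; det(A-λI) = λ^2 - 6λ + 5.
λ = 5, 1: both positive.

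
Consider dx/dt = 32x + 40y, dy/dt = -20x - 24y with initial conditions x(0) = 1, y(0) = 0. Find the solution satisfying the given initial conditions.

Coefficient matrix A = [[32, 40], [-20, -24]].
Characteristic polynomial det(A - λI) = λ^2 - 8λ + 32 = 0.
Eigenvalues λ = 4 ± 4i (complex conjugate pair).
For λ=4+4i: an eigenvector is (1,-1) - i(-3,2) = (1 + 3i, -1 - 2i).
A real fundamental pair from Re and Im of e^((4+4i)t)v: X_1 = e^(4t)(cos(4t)·(1,-1) + sin(4t)·(-3,2)), X_2 = e^(4t)(sin(4t)·(1,-1) - cos(4t)·(-3,2)).
General solution: c_1X_1 + c_2X_2.
Applying x(0)=1, y(0)=0 gives c_1=-2, c_2=1.

x(t) = 7e^(4t)sin(4t) + e^(4t)cos(4t), y(t) = -5e^(4t)sin(4t)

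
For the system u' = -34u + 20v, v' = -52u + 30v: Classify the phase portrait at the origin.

A = [[-34,20],[-52,30]]; det(A-λI) = λ^2 + 4λ + 20.
λ = -2 ± 4i: negative real part.

stable spiral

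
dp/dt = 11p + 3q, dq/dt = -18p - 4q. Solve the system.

Coefficient matrix A = [[11, 3], [-18, -4]].
Characteristic polynomial det(A - λI) = λ^2 - 7λ + 10 = 0.
Eigenvalues λ = 5, 2.
For λ=5: (A-λI) row 1 is [6, 3], so an eigenvector is (1, -2).
For λ=2: (A-λI) row 1 is [9, 3], so an eigenvector is (1, -3).
General solution: c_1e^(5t)(1,-2) + c_2e^(2t)(1,-3).

p(t) = c_1e^(5t) + c_2e^(2t), q(t) = -2c_1e^(5t) - 3c_2e^(2t)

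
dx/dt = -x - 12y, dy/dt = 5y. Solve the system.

Coefficient matrix A = [[-1, -12], [0, 5]].
Characteristic polynomial det(A - λI) = λ^2 - 4λ - 5 = 0.
Eigenvalues λ = 5, -1.
For λ=5: (A-λI) row 1 is [-6, -12], so an eigenvector is (2, -1).
For λ=-1: (A-λI) row 1 is [0, -12], so an eigenvector is (1, 0).
General solution: C_1e^(5t)(2,-1) + C_2e^(-t)(1,0).

x(t) = 2C_1e^(5t) + C_2e^(-t), y(t) = -C_1e^(5t)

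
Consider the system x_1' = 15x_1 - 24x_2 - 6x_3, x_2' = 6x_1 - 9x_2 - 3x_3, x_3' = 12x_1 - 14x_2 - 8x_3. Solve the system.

Coefficient matrix A = [[15, -24, -6], [6, -9, -3], [12, -14, -8]].
det(A - λI) = 0 gives eigenvalues λ = 3, -2, -3.
For λ=3: eigenvector (3,1,2).
For λ=-2: eigenvector (6,3,5).
For λ=-3: eigenvector (2,1,2).
General solution: C_1e^(3t)(3,1,2) + C_2e^(-2t)(6,3,5) + C_3e^(-3t)(2,1,2).

x_1(t) = 3C_1e^(3t) + 6C_2e^(-2t) + 2C_3e^(-3t), x_2(t) = C_1e^(3t) + 3C_2e^(-2t) + C_3e^(-3t), x_3(t) = 2C_1e^(3t) + 5C_2e^(-2t) + 2C_3e^(-3t)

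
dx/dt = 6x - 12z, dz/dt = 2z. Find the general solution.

Coefficient matrix A = [[6, -12], [0, 2]].
Characteristic polynomial det(A - λI) = λ^2 - 8λ + 12 = 0.
Eigenvalues λ = 2, 6.
For λ=2: (A-λI) row 1 is [4, -12], so an eigenvector is (-3, -1).
For λ=6: (A-λI) row 1 is [0, -12], so an eigenvector is (-1, 0).
General solution: C_1e^(2t)(-3,-1) + C_2e^(6t)(-1,0).

x(t) = -3C_1e^(2t) - C_2e^(6t), z(t) = -C_1e^(2t)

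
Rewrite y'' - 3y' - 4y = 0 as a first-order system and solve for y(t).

y(t) = K_1e^(-t) + K_2e^(4t)

Let x_1 = y, x_2 = y'. Then x_1' = x_2 and x_2' = 4x_1 + 3x_2.
A = [[0,1],[4,3]]; det(A-λI) = λ^2 - 3λ - 4.
Eigenvalues λ = -1, 4 with eigenvectors (1,-1), (1,4).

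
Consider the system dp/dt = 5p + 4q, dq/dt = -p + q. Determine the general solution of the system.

p(t) = 2c_1e^(3t) + 2c_2te^(3t) - 3c_2e^(3t), q(t) = -c_1e^(3t) - c_2te^(3t) + 2c_2e^(3t)

Coefficient matrix A = [[5, 4], [-1, 1]].
Characteristic polynomial det(A - λI) = λ^2 - 6λ + 9 = 0.
Single eigenvalue λ = 3 with algebraic multiplicity 2.
Eigenvector v = (2,-1); generalized eigenvector w with (A-λI)w=v is (-3,2).
General solution: e^(3t)[c_1·v + c_2·(t·v + w)].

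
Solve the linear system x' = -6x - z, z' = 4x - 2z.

x(t) = C_1e^(-4t) + C_2te^(-4t) + C_2e^(-4t), z(t) = -2C_1e^(-4t) - 2C_2te^(-4t) - 3C_2e^(-4t)

Coefficient matrix A = [[-6, -1], [4, -2]].
Characteristic polynomial det(A - λI) = λ^2 + 8λ + 16 = 0.
Single eigenvalue λ = -4 with algebraic multiplicity 2.
Eigenvector v = (1,-2); generalized eigenvector w with (A-λI)w=v is (1,-3).
General solution: e^(-4t)[C_1·v + C_2·(t·v + w)].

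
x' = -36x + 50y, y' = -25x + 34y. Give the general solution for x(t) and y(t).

x(t) = -C_1e^(-t)sin(5t) + 3C_1e^(-t)cos(5t) + 3C_2e^(-t)sin(5t) + C_2e^(-t)cos(5t), y(t) = -C_1e^(-t)sin(5t) + 2C_1e^(-t)cos(5t) + 2C_2e^(-t)sin(5t) + C_2e^(-t)cos(5t)

Coefficient matrix A = [[-36, 50], [-25, 34]].
Characteristic polynomial det(A - λI) = λ^2 + 2λ + 26 = 0.
Eigenvalues λ = -1 ± 5i (complex conjugate pair).
For λ=-1+5i: an eigenvector is (3,2) - i(-1,-1) = (3 + i, 2 + i).
A real fundamental pair from Re and Im of e^((-1+5i)t)v: X_1 = e^(-t)(cos(5t)·(3,2) + sin(5t)·(-1,-1)), X_2 = e^(-t)(sin(5t)·(3,2) - cos(5t)·(-1,-1)).
General solution: C_1X_1 + C_2X_2.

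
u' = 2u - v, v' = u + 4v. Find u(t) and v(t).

u(t) = c_1e^(3t) + c_2te^(3t) - c_2e^(3t), v(t) = -c_1e^(3t) - c_2te^(3t)

Coefficient matrix A = [[2, -1], [1, 4]].
Characteristic polynomial det(A - λI) = λ^2 - 6λ + 9 = 0.
Single eigenvalue λ = 3 with algebraic multiplicity 2.
Eigenvector v = (1,-1); generalized eigenvector w with (A-λI)w=v is (-1,0).
General solution: e^(3t)[c_1·v + c_2·(t·v + w)].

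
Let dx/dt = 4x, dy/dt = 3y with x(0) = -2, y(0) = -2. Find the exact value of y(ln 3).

A = [[4,0],[0,3]]; eigenvalues λ = 3, 4.
Eigenvectors: (0,-1) for λ=3, (1,0) for λ=4.
From the initial condition, c_1 = 2, c_2 = -2.
y(ln 3) = (2)(3^3)(-1) + (-2)(3^4)(0) = -54.

-54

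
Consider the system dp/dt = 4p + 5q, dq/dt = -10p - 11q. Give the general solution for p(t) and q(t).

Coefficient matrix A = [[4, 5], [-10, -11]].
Characteristic polynomial det(A - λI) = λ^2 + 7λ + 6 = 0.
Eigenvalues λ = -1, -6.
For λ=-1: (A-λI) row 1 is [5, 5], so an eigenvector is (-1, 1).
For λ=-6: (A-λI) row 1 is [10, 5], so an eigenvector is (-1, 2).
General solution: c_1e^(-t)(-1,1) + c_2e^(-6t)(-1,2).

p(t) = -c_1e^(-t) - c_2e^(-6t), q(t) = c_1e^(-t) + 2c_2e^(-6t)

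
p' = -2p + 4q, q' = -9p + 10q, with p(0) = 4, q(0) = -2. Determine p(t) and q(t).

p(t) = -32te^(4t) + 4e^(4t), q(t) = -48te^(4t) - 2e^(4t)

Coefficient matrix A = [[-2, 4], [-9, 10]].
Characteristic polynomial det(A - λI) = λ^2 - 8λ + 16 = 0.
Single eigenvalue λ = 4 with algebraic multiplicity 2.
Eigenvector v = (2,3); generalized eigenvector w with (A-λI)w=v is (1,2).
General solution: e^(4t)[K_1·v + K_2·(t·v + w)].
Applying p(0)=4, q(0)=-2 gives K_1=10, K_2=-16.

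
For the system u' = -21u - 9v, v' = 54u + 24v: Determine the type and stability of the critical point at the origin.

saddle

A = [[-21,-9],[54,24]]; det(A-λI) = λ^2 - 3λ - 18.
λ = 6, -3: opposite signs.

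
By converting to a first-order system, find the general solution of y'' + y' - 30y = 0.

y(t) = K_1e^(5t) + K_2e^(-6t)

Let x_1 = y, x_2 = y'. Then x_1' = x_2 and x_2' = 30x_1 - x_2.
A = [[0,1],[30,-1]]; det(A-λI) = λ^2 + λ - 30.
Eigenvalues λ = 5, -6 with eigenvectors (1,5), (1,-6).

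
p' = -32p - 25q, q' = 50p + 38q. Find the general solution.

Coefficient matrix A = [[-32, -25], [50, 38]].
Characteristic polynomial det(A - λI) = λ^2 - 6λ + 34 = 0.
Eigenvalues λ = 3 ± 5i (complex conjugate pair).
For λ=3+5i: an eigenvector is (-1,1) - i(2,-3) = (-1 - 2i, 1 + 3i).
A real fundamental pair from Re and Im of e^((3+5i)t)v: X_1 = e^(3t)(cos(5t)·(-1,1) + sin(5t)·(2,-3)), X_2 = e^(3t)(sin(5t)·(-1,1) - cos(5t)·(2,-3)).
General solution: C_1X_1 + C_2X_2.

p(t) = 2C_1e^(3t)sin(5t) - C_1e^(3t)cos(5t) - C_2e^(3t)sin(5t) - 2C_2e^(3t)cos(5t), q(t) = -3C_1e^(3t)sin(5t) + C_1e^(3t)cos(5t) + C_2e^(3t)sin(5t) + 3C_2e^(3t)cos(5t)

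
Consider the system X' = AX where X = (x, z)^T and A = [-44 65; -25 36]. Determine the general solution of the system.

Coefficient matrix A = [[-44, 65], [-25, 36]].
Characteristic polynomial det(A - λI) = λ^2 + 8λ + 41 = 0.
Eigenvalues λ = -4 ± 5i (complex conjugate pair).
For λ=-4+5i: an eigenvector is (3,2) - i(2,1) = (3 - 2i, 2 - i).
A real fundamental pair from Re and Im of e^((-4+5i)t)v: X_1 = e^(-4t)(cos(5t)·(3,2) + sin(5t)·(2,1)), X_2 = e^(-4t)(sin(5t)·(3,2) - cos(5t)·(2,1)).
General solution: K_1X_1 + K_2X_2.

x(t) = 2K_1e^(-4t)sin(5t) + 3K_1e^(-4t)cos(5t) + 3K_2e^(-4t)sin(5t) - 2K_2e^(-4t)cos(5t), z(t) = K_1e^(-4t)sin(5t) + 2K_1e^(-4t)cos(5t) + 2K_2e^(-4t)sin(5t) - K_2e^(-4t)cos(5t)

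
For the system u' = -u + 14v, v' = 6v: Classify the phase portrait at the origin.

A = [[-1,14],[0,6]]; det(A-λI) = λ^2 - 5λ - 6.
λ = 6, -1: opposite signs.

saddle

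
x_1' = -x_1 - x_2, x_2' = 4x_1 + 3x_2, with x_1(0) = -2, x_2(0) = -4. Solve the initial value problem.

Coefficient matrix A = [[-1, -1], [4, 3]].
Characteristic polynomial det(A - λI) = λ^2 - 2λ + 1 = 0.
Single eigenvalue λ = 1 with algebraic multiplicity 2.
Eigenvector v = (1,-2); generalized eigenvector w with (A-λI)w=v is (-1,1).
General solution: e^(t)[K_1·v + K_2·(t·v + w)].
Applying x_1(0)=-2, x_2(0)=-4 gives K_1=6, K_2=8.

x_1(t) = 8te^(t) - 2e^(t), x_2(t) = -16te^(t) - 4e^(t)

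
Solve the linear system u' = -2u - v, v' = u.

u(t) = C_1e^(-t) + C_2te^(-t) - 2C_2e^(-t), v(t) = -C_1e^(-t) - C_2te^(-t) + C_2e^(-t)

Coefficient matrix A = [[-2, -1], [1, 0]].
Characteristic polynomial det(A - λI) = λ^2 + 2λ + 1 = 0.
Single eigenvalue λ = -1 with algebraic multiplicity 2.
Eigenvector v = (1,-1); generalized eigenvector w with (A-λI)w=v is (-2,1).
General solution: e^(-t)[C_1·v + C_2·(t·v + w)].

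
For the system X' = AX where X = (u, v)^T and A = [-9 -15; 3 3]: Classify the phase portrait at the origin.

stable spiral

A = [[-9,-15],[3,3]]; det(A-λI) = λ^2 + 6λ + 18.
λ = -3 ± 3i: negative real part.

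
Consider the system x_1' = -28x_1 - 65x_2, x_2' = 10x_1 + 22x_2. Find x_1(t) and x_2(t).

x_1(t) = 2K_1e^(-3t)sin(5t) - 3K_1e^(-3t)cos(5t) - 3K_2e^(-3t)sin(5t) - 2K_2e^(-3t)cos(5t), x_2(t) = -K_1e^(-3t)sin(5t) + K_1e^(-3t)cos(5t) + K_2e^(-3t)sin(5t) + K_2e^(-3t)cos(5t)

Coefficient matrix A = [[-28, -65], [10, 22]].
Characteristic polynomial det(A - λI) = λ^2 + 6λ + 34 = 0.
Eigenvalues λ = -3 ± 5i (complex conjugate pair).
For λ=-3+5i: an eigenvector is (-3,1) - i(2,-1) = (-3 - 2i, 1 + i).
A real fundamental pair from Re and Im of e^((-3+5i)t)v: X_1 = e^(-3t)(cos(5t)·(-3,1) + sin(5t)·(2,-1)), X_2 = e^(-3t)(sin(5t)·(-3,1) - cos(5t)·(2,-1)).
General solution: K_1X_1 + K_2X_2.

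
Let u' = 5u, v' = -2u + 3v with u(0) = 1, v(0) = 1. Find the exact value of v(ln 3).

-189

A = [[5,0],[-2,3]]; eigenvalues λ = 5, 3.
Eigenvectors: (-1,1) for λ=5, (0,-1) for λ=3.
From the initial condition, c_1 = -1, c_2 = -2.
v(ln 3) = (-1)(3^5)(1) + (-2)(3^3)(-1) = -189.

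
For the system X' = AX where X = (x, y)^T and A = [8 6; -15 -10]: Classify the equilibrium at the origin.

A = [[8,6],[-15,-10]]; det(A-λI) = λ^2 + 2λ + 10.
λ = -1 ± 3i: negative real part.

stable spiral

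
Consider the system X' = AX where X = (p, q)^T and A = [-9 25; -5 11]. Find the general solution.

Coefficient matrix A = [[-9, 25], [-5, 11]].
Characteristic polynomial det(A - λI) = λ^2 - 2λ + 26 = 0.
Eigenvalues λ = 1 ± 5i (complex conjugate pair).
For λ=1+5i: an eigenvector is (-2,-1) - i(-1,0) = (-2 + i, -1).
A real fundamental pair from Re and Im of e^((1+5i)t)v: X_1 = e^(t)(cos(5t)·(-2,-1) + sin(5t)·(-1,0)), X_2 = e^(t)(sin(5t)·(-2,-1) - cos(5t)·(-1,0)).
General solution: C_1X_1 + C_2X_2.

p(t) = -C_1e^(t)sin(5t) - 2C_1e^(t)cos(5t) - 2C_2e^(t)sin(5t) + C_2e^(t)cos(5t), q(t) = -C_1e^(t)cos(5t) - C_2e^(t)sin(5t)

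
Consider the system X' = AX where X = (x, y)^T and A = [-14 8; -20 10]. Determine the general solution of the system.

x(t) = C_1e^(-2t)sin(4t) - C_1e^(-2t)cos(4t) - C_2e^(-2t)sin(4t) - C_2e^(-2t)cos(4t), y(t) = 2C_1e^(-2t)sin(4t) - C_1e^(-2t)cos(4t) - C_2e^(-2t)sin(4t) - 2C_2e^(-2t)cos(4t)

Coefficient matrix A = [[-14, 8], [-20, 10]].
Characteristic polynomial det(A - λI) = λ^2 + 4λ + 20 = 0.
Eigenvalues λ = -2 ± 4i (complex conjugate pair).
For λ=-2+4i: an eigenvector is (-1,-1) - i(1,2) = (-1 - i, -1 - 2i).
A real fundamental pair from Re and Im of e^((-2+4i)t)v: X_1 = e^(-2t)(cos(4t)·(-1,-1) + sin(4t)·(1,2)), X_2 = e^(-2t)(sin(4t)·(-1,-1) - cos(4t)·(1,2)).
General solution: C_1X_1 + C_2X_2.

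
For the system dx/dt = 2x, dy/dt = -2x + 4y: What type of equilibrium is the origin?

unstable node

A = [[2,0],[-2,4]]; det(A-λI) = λ^2 - 6λ + 8.
λ = 2, 4: both positive.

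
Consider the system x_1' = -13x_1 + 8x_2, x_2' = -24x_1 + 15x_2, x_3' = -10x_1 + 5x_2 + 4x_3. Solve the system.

x_1(t) = C_1e^(3t) - 2C_3e^(-t), x_2(t) = 2C_1e^(3t) - 3C_3e^(-t), x_3(t) = C_2e^(4t) - C_3e^(-t)

Coefficient matrix A = [[-13, 8, 0], [-24, 15, 0], [-10, 5, 4]].
det(A - λI) = 0 gives eigenvalues λ = 3, 4, -1.
For λ=3: eigenvector (1,2,0).
For λ=4: eigenvector (0,0,1).
For λ=-1: eigenvector (-2,-3,-1).
General solution: C_1e^(3t)(1,2,0) + C_2e^(4t)(0,0,1) + C_3e^(-t)(-2,-3,-1).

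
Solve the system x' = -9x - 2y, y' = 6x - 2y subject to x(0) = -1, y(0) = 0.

Coefficient matrix A = [[-9, -2], [6, -2]].
Characteristic polynomial det(A - λI) = λ^2 + 11λ + 30 = 0.
Eigenvalues λ = -5, -6.
For λ=-5: (A-λI) row 1 is [-4, -2], so an eigenvector is (1, -2).
For λ=-6: (A-λI) row 1 is [-3, -2], so an eigenvector is (-2, 3).
General solution: K_1e^(-5t)(1,-2) + K_2e^(-6t)(-2,3).
Applying x(0)=-1, y(0)=0 gives K_1=3, K_2=2.

x(t) = 3e^(-5t) - 4e^(-6t), y(t) = -6e^(-5t) + 6e^(-6t)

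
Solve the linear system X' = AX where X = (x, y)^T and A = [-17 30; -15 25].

Coefficient matrix A = [[-17, 30], [-15, 25]].
Characteristic polynomial det(A - λI) = λ^2 - 8λ + 25 = 0.
Eigenvalues λ = 4 ± 3i (complex conjugate pair).
For λ=4+3i: an eigenvector is (1,1) - i(3,2) = (1 - 3i, 1 - 2i).
A real fundamental pair from Re and Im of e^((4+3i)t)v: X_1 = e^(4t)(cos(3t)·(1,1) + sin(3t)·(3,2)), X_2 = e^(4t)(sin(3t)·(1,1) - cos(3t)·(3,2)).
General solution: c_1X_1 + c_2X_2.

x(t) = 3c_1e^(4t)sin(3t) + c_1e^(4t)cos(3t) + c_2e^(4t)sin(3t) - 3c_2e^(4t)cos(3t), y(t) = 2c_1e^(4t)sin(3t) + c_1e^(4t)cos(3t) + c_2e^(4t)sin(3t) - 2c_2e^(4t)cos(3t)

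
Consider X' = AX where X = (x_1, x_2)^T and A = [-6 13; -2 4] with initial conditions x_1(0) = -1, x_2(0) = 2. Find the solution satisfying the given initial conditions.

x_1(t) = 31e^(-t)sin(t) - e^(-t)cos(t), x_2(t) = 12e^(-t)sin(t) + 2e^(-t)cos(t)

Coefficient matrix A = [[-6, 13], [-2, 4]].
Characteristic polynomial det(A - λI) = λ^2 + 2λ + 2 = 0.
Eigenvalues λ = -1 ± i (complex conjugate pair).
For λ=-1+i: an eigenvector is (-2,-1) - i(-3,-1) = (-2 + 3i, -1 + i).
A real fundamental pair from Re and Im of e^((-1+i)t)v: X_1 = e^(-t)(cos(t)·(-2,-1) + sin(t)·(-3,-1)), X_2 = e^(-t)(sin(t)·(-2,-1) - cos(t)·(-3,-1)).
General solution: K_1X_1 + K_2X_2.
Applying x_1(0)=-1, x_2(0)=2 gives K_1=-7, K_2=-5.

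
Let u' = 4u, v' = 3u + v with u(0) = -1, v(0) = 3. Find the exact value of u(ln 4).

-256

A = [[4,0],[3,1]]; eigenvalues λ = 4, 1.
Eigenvectors: (1,1) for λ=4, (0,-1) for λ=1.
From the initial condition, c_1 = -1, c_2 = -4.
u(ln 4) = (-1)(4^4)(1) + (-4)(4^1)(0) = -256.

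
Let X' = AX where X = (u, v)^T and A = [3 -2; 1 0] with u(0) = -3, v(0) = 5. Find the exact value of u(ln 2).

-38

A = [[3,-2],[1,0]]; eigenvalues λ = 1, 2.
Eigenvectors: (1,1) for λ=1, (-2,-1) for λ=2.
From the initial condition, c_1 = 13, c_2 = 8.
u(ln 2) = (13)(2^1)(1) + (8)(2^2)(-2) = -38.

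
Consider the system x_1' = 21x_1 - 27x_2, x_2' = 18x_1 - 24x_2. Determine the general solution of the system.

x_1(t) = -c_1e^(-6t) - 3c_2e^(3t), x_2(t) = -c_1e^(-6t) - 2c_2e^(3t)

Coefficient matrix A = [[21, -27], [18, -24]].
Characteristic polynomial det(A - λI) = λ^2 + 3λ - 18 = 0.
Eigenvalues λ = -6, 3.
For λ=-6: (A-λI) row 1 is [27, -27], so an eigenvector is (-1, -1).
For λ=3: (A-λI) row 1 is [18, -27], so an eigenvector is (-3, -2).
General solution: c_1e^(-6t)(-1,-1) + c_2e^(3t)(-3,-2).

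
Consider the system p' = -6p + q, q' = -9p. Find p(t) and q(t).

Coefficient matrix A = [[-6, 1], [-9, 0]].
Characteristic polynomial det(A - λI) = λ^2 + 6λ + 9 = 0.
Single eigenvalue λ = -3 with algebraic multiplicity 2.
Eigenvector v = (1,3); generalized eigenvector w with (A-λI)w=v is (0,1).
General solution: e^(-3t)[c_1·v + c_2·(t·v + w)].

p(t) = c_1e^(-3t) + c_2te^(-3t), q(t) = 3c_1e^(-3t) + 3c_2te^(-3t) + c_2e^(-3t)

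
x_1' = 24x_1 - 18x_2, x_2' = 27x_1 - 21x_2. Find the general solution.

x_1(t) = -2K_1e^(-3t) - K_2e^(6t), x_2(t) = -3K_1e^(-3t) - K_2e^(6t)

Coefficient matrix A = [[24, -18], [27, -21]].
Characteristic polynomial det(A - λI) = λ^2 - 3λ - 18 = 0.
Eigenvalues λ = -3, 6.
For λ=-3: (A-λI) row 1 is [27, -18], so an eigenvector is (-2, -3).
For λ=6: (A-λI) row 1 is [18, -18], so an eigenvector is (-1, -1).
General solution: K_1e^(-3t)(-2,-3) + K_2e^(6t)(-1,-1).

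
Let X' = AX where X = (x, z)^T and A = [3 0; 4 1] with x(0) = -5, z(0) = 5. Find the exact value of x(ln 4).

-320

A = [[3,0],[4,1]]; eigenvalues λ = 3, 1.
Eigenvectors: (1,2) for λ=3, (0,1) for λ=1.
From the initial condition, c_1 = -5, c_2 = 15.
x(ln 4) = (-5)(4^3)(1) + (15)(4^1)(0) = -320.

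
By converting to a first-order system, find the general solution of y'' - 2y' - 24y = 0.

Let x_1 = y, x_2 = y'. Then x_1' = x_2 and x_2' = 24x_1 + 2x_2.
A = [[0,1],[24,2]]; det(A-λI) = λ^2 - 2λ - 24.
Eigenvalues λ = 6, -4 with eigenvectors (1,6), (1,-4).

y(t) = K_1e^(6t) + K_2e^(-4t)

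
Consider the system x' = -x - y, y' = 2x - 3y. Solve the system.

x(t) = -c_1e^(-2t)sin(t) + c_2e^(-2t)cos(t), y(t) = -c_1e^(-2t)sin(t) + c_1e^(-2t)cos(t) + c_2e^(-2t)sin(t) + c_2e^(-2t)cos(t)

Coefficient matrix A = [[-1, -1], [2, -3]].
Characteristic polynomial det(A - λI) = λ^2 + 4λ + 5 = 0.
Eigenvalues λ = -2 ± i (complex conjugate pair).
For λ=-2+i: an eigenvector is (0,1) - i(-1,-1) = (0 + i, 1 + i).
A real fundamental pair from Re and Im of e^((-2+i)t)v: X_1 = e^(-2t)(cos(t)·(0,1) + sin(t)·(-1,-1)), X_2 = e^(-2t)(sin(t)·(0,1) - cos(t)·(-1,-1)).
General solution: c_1X_1 + c_2X_2.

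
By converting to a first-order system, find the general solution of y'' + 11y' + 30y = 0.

y(t) = C_1e^(-6t) + C_2e^(-5t)

Let x_1 = y, x_2 = y'. Then x_1' = x_2 and x_2' = -30x_1 - 11x_2.
A = [[0,1],[-30,-11]]; det(A-λI) = λ^2 + 11λ + 30.
Eigenvalues λ = -6, -5 with eigenvectors (1,-6), (1,-5).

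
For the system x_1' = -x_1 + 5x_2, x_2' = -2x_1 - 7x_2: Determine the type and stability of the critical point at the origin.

stable spiral

A = [[-1,5],[-2,-7]]; det(A-λI) = λ^2 + 8λ + 17.
λ = -4 ± i: negative real part.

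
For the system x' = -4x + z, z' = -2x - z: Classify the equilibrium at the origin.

stable node

A = [[-4,1],[-2,-1]]; det(A-λI) = λ^2 + 5λ + 6.
λ = -2, -3: both negative.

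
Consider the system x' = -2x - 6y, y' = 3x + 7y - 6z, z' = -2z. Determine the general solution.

Coefficient matrix A = [[-2, -6, 0], [3, 7, -6], [0, 0, -2]].
det(A - λI) = 0 gives eigenvalues λ = 1, 4, -2.
For λ=1: eigenvector (-2,1,0).
For λ=4: eigenvector (-1,1,0).
For λ=-2: eigenvector (2,0,1).
General solution: C_1e^(t)(-2,1,0) + C_2e^(4t)(-1,1,0) + C_3e^(-2t)(2,0,1).

x(t) = -2C_1e^(t) - C_2e^(4t) + 2C_3e^(-2t), y(t) = C_1e^(t) + C_2e^(4t), z(t) = C_3e^(-2t)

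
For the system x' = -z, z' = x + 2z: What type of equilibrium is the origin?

unstable improper node

A = [[0,-1],[1,2]]; det(A-λI) = λ^2 - 2λ + 1.
repeated λ = 1 with a single eigenvector.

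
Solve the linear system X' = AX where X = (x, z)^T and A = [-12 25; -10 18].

x(t) = C_1e^(3t)sin(5t) - 2C_1e^(3t)cos(5t) - 2C_2e^(3t)sin(5t) - C_2e^(3t)cos(5t), z(t) = C_1e^(3t)sin(5t) - C_1e^(3t)cos(5t) - C_2e^(3t)sin(5t) - C_2e^(3t)cos(5t)

Coefficient matrix A = [[-12, 25], [-10, 18]].
Characteristic polynomial det(A - λI) = λ^2 - 6λ + 34 = 0.
Eigenvalues λ = 3 ± 5i (complex conjugate pair).
For λ=3+5i: an eigenvector is (-2,-1) - i(1,1) = (-2 - i, -1 - i).
A real fundamental pair from Re and Im of e^((3+5i)t)v: X_1 = e^(3t)(cos(5t)·(-2,-1) + sin(5t)·(1,1)), X_2 = e^(3t)(sin(5t)·(-2,-1) - cos(5t)·(1,1)).
General solution: C_1X_1 + C_2X_2.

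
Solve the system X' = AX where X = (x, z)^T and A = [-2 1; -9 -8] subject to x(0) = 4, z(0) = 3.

x(t) = 15te^(-5t) + 4e^(-5t), z(t) = -45te^(-5t) + 3e^(-5t)

Coefficient matrix A = [[-2, 1], [-9, -8]].
Characteristic polynomial det(A - λI) = λ^2 + 10λ + 25 = 0.
Single eigenvalue λ = -5 with algebraic multiplicity 2.
Eigenvector v = (1,-3); generalized eigenvector w with (A-λI)w=v is (0,1).
General solution: e^(-5t)[c_1·v + c_2·(t·v + w)].
Applying x(0)=4, z(0)=3 gives c_1=4, c_2=15.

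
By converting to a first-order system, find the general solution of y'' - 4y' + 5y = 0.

y(t) = C_1e^(2t)cos(t) + C_2e^(2t)sin(t)

Let x_1 = y, x_2 = y'. Then x_1' = x_2 and x_2' = -5x_1 + 4x_2.
A = [[0,1],[-5,4]]; det(A-λI) = λ^2 - 4λ + 5.
Eigenvalues λ = 2 ± i.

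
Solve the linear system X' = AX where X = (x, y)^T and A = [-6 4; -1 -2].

Coefficient matrix A = [[-6, 4], [-1, -2]].
Characteristic polynomial det(A - λI) = λ^2 + 8λ + 16 = 0.
Single eigenvalue λ = -4 with algebraic multiplicity 2.
Eigenvector v = (-2,-1); generalized eigenvector w with (A-λI)w=v is (3,1).
General solution: e^(-4t)[C_1·v + C_2·(t·v + w)].

x(t) = -2C_1e^(-4t) - 2C_2te^(-4t) + 3C_2e^(-4t), y(t) = -C_1e^(-4t) - C_2te^(-4t) + C_2e^(-4t)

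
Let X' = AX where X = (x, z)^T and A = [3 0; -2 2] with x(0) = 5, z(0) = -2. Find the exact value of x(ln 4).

320

A = [[3,0],[-2,2]]; eigenvalues λ = 2, 3.
Eigenvectors: (0,1) for λ=2, (1,-2) for λ=3.
From the initial condition, c_1 = 8, c_2 = 5.
x(ln 4) = (8)(4^2)(0) + (5)(4^3)(1) = 320.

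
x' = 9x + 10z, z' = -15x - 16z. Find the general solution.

x(t) = -2c_1e^(-6t) + c_2e^(-t), z(t) = 3c_1e^(-6t) - c_2e^(-t)

Coefficient matrix A = [[9, 10], [-15, -16]].
Characteristic polynomial det(A - λI) = λ^2 + 7λ + 6 = 0.
Eigenvalues λ = -6, -1.
For λ=-6: (A-λI) row 1 is [15, 10], so an eigenvector is (-2, 3).
For λ=-1: (A-λI) row 1 is [10, 10], so an eigenvector is (1, -1).
General solution: c_1e^(-6t)(-2,3) + c_2e^(-t)(1,-1).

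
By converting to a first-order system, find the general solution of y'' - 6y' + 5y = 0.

Let x_1 = y, x_2 = y'. Then x_1' = x_2 and x_2' = -5x_1 + 6x_2.
A = [[0,1],[-5,6]]; det(A-λI) = λ^2 - 6λ + 5.
Eigenvalues λ = 5, 1 with eigenvectors (1,5), (1,1).

y(t) = K_1e^(5t) + K_2e^(t)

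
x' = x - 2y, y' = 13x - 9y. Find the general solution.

Coefficient matrix A = [[1, -2], [13, -9]].
Characteristic polynomial det(A - λI) = λ^2 + 8λ + 17 = 0.
Eigenvalues λ = -4 ± i (complex conjugate pair).
For λ=-4+i: an eigenvector is (-1,-2) - i(-1,-3) = (-1 + i, -2 + 3i).
A real fundamental pair from Re and Im of e^((-4+i)t)v: X_1 = e^(-4t)(cos(t)·(-1,-2) + sin(t)·(-1,-3)), X_2 = e^(-4t)(sin(t)·(-1,-2) - cos(t)·(-1,-3)).
General solution: K_1X_1 + K_2X_2.

x(t) = -K_1e^(-4t)sin(t) - K_1e^(-4t)cos(t) - K_2e^(-4t)sin(t) + K_2e^(-4t)cos(t), y(t) = -3K_1e^(-4t)sin(t) - 2K_1e^(-4t)cos(t) - 2K_2e^(-4t)sin(t) + 3K_2e^(-4t)cos(t)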